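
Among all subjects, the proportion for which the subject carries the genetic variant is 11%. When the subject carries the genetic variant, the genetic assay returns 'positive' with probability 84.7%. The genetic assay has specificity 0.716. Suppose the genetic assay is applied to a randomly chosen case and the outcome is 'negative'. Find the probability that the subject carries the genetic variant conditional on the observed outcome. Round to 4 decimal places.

Write H for 'the subject carries the genetic variant'. Prior odds H:¬H = 0.11/0.89 = 0.12360. For the 'negative' outcome, the likelihood ratio is 0.153/0.716 = 0.21369.
Posterior odds = 0.12360 × 0.21369 = 0.026411, so P(H|E) = 0.026411/(1+0.026411) = 0.0257.

P(H | E) ≈ 0.0257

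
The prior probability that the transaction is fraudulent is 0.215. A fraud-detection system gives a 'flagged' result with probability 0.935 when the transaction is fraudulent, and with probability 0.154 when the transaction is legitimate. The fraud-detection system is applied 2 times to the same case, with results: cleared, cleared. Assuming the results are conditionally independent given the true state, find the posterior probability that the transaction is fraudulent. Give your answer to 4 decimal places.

Let H be the event that the transaction is fraudulent; start with P(H) = 0.215. P('flagged'|H) = 0.935, P('flagged'|¬H) = 0.154.
Update on result 1 ('cleared'): P(H) ← 0.065·0.2150 / (0.065·0.2150 + 0.846·0.7850) = 0.013975/0.67808 = 0.0206.
Update on result 2 ('cleared'): P(H) ← 0.065·0.0206 / (0.065·0.0206 + 0.846·0.9794) = 0.0013396/0.82990 = 0.0016.

Posterior P(H) ≈ 0.0016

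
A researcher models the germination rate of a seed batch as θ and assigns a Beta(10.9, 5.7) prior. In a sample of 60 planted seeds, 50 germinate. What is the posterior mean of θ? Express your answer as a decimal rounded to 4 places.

The binomial likelihood is conjugate to the Beta prior: with 50 successes and 10 failures, the posterior is Beta(10.9+50, 5.7+10) = Beta(60.9, 15.7).
E[θ | data] = 60.9/(60.9+15.7) = 0.7950.

Posterior mean ≈ 0.7950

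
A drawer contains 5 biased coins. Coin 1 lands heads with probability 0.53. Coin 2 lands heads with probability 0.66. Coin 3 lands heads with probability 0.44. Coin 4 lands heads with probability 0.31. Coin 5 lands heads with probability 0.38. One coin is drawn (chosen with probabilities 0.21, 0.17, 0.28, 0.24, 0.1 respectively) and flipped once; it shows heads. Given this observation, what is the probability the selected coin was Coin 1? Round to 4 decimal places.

P(heads|C1) = 0.53; P(heads|C2) = 0.66; P(heads|C3) = 0.44; P(heads|C4) = 0.31; P(heads|C5) = 0.38.
Prior × likelihood for each source: 0.21·0.53=0.1113, 0.17·0.66=0.1122, 0.28·0.44=0.1232, 0.24·0.31=0.07440, 0.1·0.38=0.03800. Summing gives P(heads) = 0.45910.
P(Coin 1 | heads) = 0.1113 / 0.45910 = 0.2424.

Posterior probability ≈ 0.2424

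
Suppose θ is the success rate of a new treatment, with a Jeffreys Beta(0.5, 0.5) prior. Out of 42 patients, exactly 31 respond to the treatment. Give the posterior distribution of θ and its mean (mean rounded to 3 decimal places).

The binomial likelihood is conjugate to the Beta prior: with 31 successes and 11 failures, the posterior is Beta(0.5+31, 0.5+11) = Beta(31.5, 11.5).
Posterior mean = α/(α+β) = 31.5/43 = 0.733.

Posterior: Beta(31.5, 11.5); mean ≈ 0.733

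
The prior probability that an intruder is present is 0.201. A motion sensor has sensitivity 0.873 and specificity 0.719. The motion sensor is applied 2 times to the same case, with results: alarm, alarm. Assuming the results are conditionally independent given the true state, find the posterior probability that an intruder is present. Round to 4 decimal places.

Posterior P(H) ≈ 0.7083

Let H be the event that an intruder is present; start with P(H) = 0.201. P('alarm'|H) = 0.873, P('alarm'|¬H) = 0.281.
Update on result 1 ('alarm'): P(H) ← 0.873·0.2010 / (0.873·0.2010 + 0.281·0.7990) = 0.17547/0.39999 = 0.4387.
Update on result 2 ('alarm'): P(H) ← 0.873·0.4387 / (0.873·0.4387 + 0.281·0.5613) = 0.38298/0.54071 = 0.7083.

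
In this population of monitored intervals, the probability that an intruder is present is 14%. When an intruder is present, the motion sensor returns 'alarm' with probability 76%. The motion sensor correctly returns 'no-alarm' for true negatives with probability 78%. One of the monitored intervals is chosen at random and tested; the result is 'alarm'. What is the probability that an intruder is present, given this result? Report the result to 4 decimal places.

P(H | E) ≈ 0.3599

Write H for 'an intruder is present'. Prior odds H:¬H = 0.14/0.86 = 0.16279. For the 'alarm' outcome, the likelihood ratio is 0.76/0.22 = 3.4545.
Posterior odds = 0.16279 × 3.4545 = 0.56237, so P(H|E) = 0.56237/(1+0.56237) = 0.3599.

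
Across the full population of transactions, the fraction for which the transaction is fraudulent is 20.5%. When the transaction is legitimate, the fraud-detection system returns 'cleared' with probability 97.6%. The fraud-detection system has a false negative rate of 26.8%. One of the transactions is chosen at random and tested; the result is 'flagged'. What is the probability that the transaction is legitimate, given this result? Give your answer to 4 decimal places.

Let H be the event that the transaction is fraudulent. P(H) = 0.205, so P(¬H) = 0.795. With E the 'flagged' result, P(E|H) = 0.732 and P(E|¬H) = 0.024.
P(E) = 0.732·0.205 + 0.024·0.795 = 0.15006 + 0.019080 = 0.16914.
By Bayes' theorem, P(H|E) = 0.15006 / 0.16914 = 0.8872. Hence P(¬H|E) = 1 − 0.8872 = 0.1128.

P(¬H | E) ≈ 0.1128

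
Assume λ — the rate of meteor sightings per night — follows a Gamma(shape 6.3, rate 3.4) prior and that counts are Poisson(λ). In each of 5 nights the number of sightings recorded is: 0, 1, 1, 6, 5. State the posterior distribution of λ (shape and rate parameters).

The Poisson likelihood adds the total count to the shape and the number of exposure periods to the rate. Here ∑xᵢ = 13 and n = 5, so shape 6.3→19.3 and rate 3.4→8.4.

Posterior: Gamma(shape=19.3, rate=8.4)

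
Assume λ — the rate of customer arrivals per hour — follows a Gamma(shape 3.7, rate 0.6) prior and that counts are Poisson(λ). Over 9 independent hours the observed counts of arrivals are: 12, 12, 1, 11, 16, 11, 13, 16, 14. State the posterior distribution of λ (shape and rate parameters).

Posterior: Gamma(shape=109.7, rate=9.6)

The Poisson likelihood adds the total count to the shape and the number of exposure periods to the rate. Here ∑xᵢ = 106 and n = 9, so shape 3.7→109.7 and rate 0.6→9.6.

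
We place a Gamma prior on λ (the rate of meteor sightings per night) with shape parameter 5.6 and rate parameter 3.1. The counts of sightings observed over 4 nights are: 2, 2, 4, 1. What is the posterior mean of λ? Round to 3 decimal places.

The Poisson likelihood adds the total count to the shape and the number of exposure periods to the rate. Here ∑xᵢ = 9 and n = 4, so shape 5.6→14.6 and rate 3.1→7.1.
Posterior mean = shape/rate = 14.6/7.1 = 2.056.

Posterior mean ≈ 2.056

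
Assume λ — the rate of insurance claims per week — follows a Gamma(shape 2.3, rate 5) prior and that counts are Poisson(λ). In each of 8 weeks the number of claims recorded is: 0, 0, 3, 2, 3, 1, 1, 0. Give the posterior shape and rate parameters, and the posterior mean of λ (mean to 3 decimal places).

The Poisson likelihood adds the total count to the shape and the number of exposure periods to the rate. Here ∑xᵢ = 10 and n = 8, so shape 2.3→12.3 and rate 5→13.
Posterior mean = shape/rate = 12.3/13 = 0.946.

Posterior: Gamma(shape=12.3, rate=13); mean ≈ 0.946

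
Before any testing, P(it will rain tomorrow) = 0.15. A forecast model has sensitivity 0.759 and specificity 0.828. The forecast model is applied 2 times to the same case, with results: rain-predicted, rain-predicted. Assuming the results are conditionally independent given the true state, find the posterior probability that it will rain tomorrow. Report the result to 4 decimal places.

With H the event that it will rain tomorrow, the joint likelihood of the observed sequence is P(data|H) = 0.759·0.759 = 0.57608 and P(data|¬H) = 0.172·0.172 = 0.029584.
Bayes: P(H|data) = 0.15·0.57608 / (0.15·0.57608 + 0.85·0.029584) = 0.086412/0.11156 = 0.7746.

Posterior P(H) ≈ 0.7746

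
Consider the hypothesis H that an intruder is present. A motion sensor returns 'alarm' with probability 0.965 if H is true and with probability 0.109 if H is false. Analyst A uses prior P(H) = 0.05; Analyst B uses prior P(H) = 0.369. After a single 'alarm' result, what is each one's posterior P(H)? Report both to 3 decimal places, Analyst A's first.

P('+'|H) = 0.965, P('+'|¬H) = 0.109.
Analyst A: numerator 0.965·0.05 = 0.048250; evidence = 0.048250+0.109·0.95 = 0.15180; posterior = 0.318.
Analyst B: numerator 0.965·0.369 = 0.35608; evidence = 0.35608+0.109·0.631 = 0.42486; posterior = 0.838.

Analyst A: 0.318; Analyst B: 0.838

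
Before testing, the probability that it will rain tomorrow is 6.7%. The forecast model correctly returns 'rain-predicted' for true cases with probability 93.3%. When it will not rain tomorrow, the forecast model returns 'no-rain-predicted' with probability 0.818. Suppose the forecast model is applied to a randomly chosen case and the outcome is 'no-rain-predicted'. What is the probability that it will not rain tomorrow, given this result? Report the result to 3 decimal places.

Write H for 'it will rain tomorrow'. Prior odds H:¬H = 0.067/0.933 = 0.071811. For the 'no-rain-predicted' outcome, the likelihood ratio is 0.067/0.818 = 0.081907.
Posterior odds = 0.071811 × 0.081907 = 0.0058819, so P(H|E) = 0.0058819/(1+0.0058819) = 0.006. Then P(¬H|E) = 1 − 0.006 = 0.994.

P(¬H | E) ≈ 0.994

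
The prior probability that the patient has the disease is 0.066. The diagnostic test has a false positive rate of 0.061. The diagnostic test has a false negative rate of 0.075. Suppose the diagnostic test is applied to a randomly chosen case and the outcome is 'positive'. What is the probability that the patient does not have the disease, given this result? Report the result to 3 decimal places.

P(¬H | E) ≈ 0.483

Let H be the event that the patient has the disease. P(H) = 0.066, so P(¬H) = 0.934. With E the 'positive' result, P(E|H) = 0.925 and P(E|¬H) = 0.061.
P(E) = 0.925·0.066 + 0.061·0.934 = 0.061050 + 0.056974 = 0.11802.
By Bayes' theorem, P(H|E) = 0.061050 / 0.11802 = 0.517. Hence P(¬H|E) = 1 − 0.517 = 0.483.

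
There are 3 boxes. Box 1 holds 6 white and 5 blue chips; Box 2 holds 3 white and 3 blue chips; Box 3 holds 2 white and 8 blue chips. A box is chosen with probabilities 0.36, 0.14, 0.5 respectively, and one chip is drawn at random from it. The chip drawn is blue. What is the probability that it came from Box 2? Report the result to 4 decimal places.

Posterior probability ≈ 0.1105

P(blue|Box 1) = 0.4545; P(blue|Box 2) = 0.5; P(blue|Box 3) = 0.8.
Prior × likelihood for each source: 0.36·0.4545=0.1636, 0.14·0.5=0.07000, 0.5·0.8=0.4000. Summing gives P(blue) = 0.63364.
P(Box 2 | blue) = 0.07000 / 0.63364 = 0.1105.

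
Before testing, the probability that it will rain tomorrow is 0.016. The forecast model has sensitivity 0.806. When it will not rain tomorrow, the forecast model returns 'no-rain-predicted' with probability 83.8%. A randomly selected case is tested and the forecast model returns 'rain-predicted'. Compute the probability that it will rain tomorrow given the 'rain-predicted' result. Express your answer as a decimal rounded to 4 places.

P(H | E) ≈ 0.0748

Write H for 'it will rain tomorrow'. Prior odds H:¬H = 0.016/0.984 = 0.016260. For the 'rain-predicted' outcome, the likelihood ratio is 0.806/0.162 = 4.9753.
Posterior odds = 0.016260 × 4.9753 = 0.080899, so P(H|E) = 0.080899/(1+0.080899) = 0.0748.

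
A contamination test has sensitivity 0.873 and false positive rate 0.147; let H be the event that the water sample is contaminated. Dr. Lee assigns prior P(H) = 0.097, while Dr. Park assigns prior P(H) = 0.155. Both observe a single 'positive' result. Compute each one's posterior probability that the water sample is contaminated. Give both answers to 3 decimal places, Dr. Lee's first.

Dr. Lee: 0.389; Dr. Park: 0.521

The likelihood ratio for a 'positive' result is 0.873/0.147 = 5.9388.
Dr. Lee: prior odds 0.097/0.903 = 0.10742; posterior odds 0.63794; posterior probability 0.389.
Dr. Park: prior odds 0.155/0.845 = 0.18343; posterior odds 1.0894; posterior probability 0.521.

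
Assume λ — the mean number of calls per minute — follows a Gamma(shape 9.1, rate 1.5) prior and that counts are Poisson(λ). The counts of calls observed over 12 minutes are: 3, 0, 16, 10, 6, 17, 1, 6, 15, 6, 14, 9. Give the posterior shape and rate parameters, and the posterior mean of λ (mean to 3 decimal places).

Posterior: Gamma(shape=112.1, rate=13.5); mean ≈ 8.304

Total count ∑xᵢ = 103 over n = 12 minutes.
Gamma is conjugate to the Poisson likelihood: posterior is Gamma(shape = 9.1+103 = 112.1, rate = 1.5+12 = 13.5).
E[λ | data] = 112.1/13.5 = 8.304.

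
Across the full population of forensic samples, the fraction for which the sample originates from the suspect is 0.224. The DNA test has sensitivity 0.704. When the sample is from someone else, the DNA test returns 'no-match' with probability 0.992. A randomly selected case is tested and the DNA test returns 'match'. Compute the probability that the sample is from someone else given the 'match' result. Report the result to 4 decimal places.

P(¬H | E) ≈ 0.0379

Let H be the event that the sample originates from the suspect. P(H) = 0.224, so P(¬H) = 0.776. With E the 'match' result, P(E|H) = 0.704 and P(E|¬H) = 0.008.
P(E) = 0.704·0.224 + 0.008·0.776 = 0.15770 + 0.0062080 = 0.16390.
By Bayes' theorem, P(H|E) = 0.15770 / 0.16390 = 0.9621. Hence P(¬H|E) = 1 − 0.9621 = 0.0379.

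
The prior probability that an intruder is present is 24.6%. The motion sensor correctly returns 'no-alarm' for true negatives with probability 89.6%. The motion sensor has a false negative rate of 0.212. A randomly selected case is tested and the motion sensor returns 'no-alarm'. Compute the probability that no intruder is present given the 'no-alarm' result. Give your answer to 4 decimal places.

Let H be the event that an intruder is present. P(H) = 0.246, so P(¬H) = 0.754. With E the 'no-alarm' result, P(E|H) = 0.212 and P(E|¬H) = 0.896.
P(E) = 0.212·0.246 + 0.896·0.754 = 0.052152 + 0.67558 = 0.72774.
By Bayes' theorem, P(H|E) = 0.052152 / 0.72774 = 0.0717. Hence P(¬H|E) = 1 − 0.0717 = 0.9283.

P(¬H | E) ≈ 0.9283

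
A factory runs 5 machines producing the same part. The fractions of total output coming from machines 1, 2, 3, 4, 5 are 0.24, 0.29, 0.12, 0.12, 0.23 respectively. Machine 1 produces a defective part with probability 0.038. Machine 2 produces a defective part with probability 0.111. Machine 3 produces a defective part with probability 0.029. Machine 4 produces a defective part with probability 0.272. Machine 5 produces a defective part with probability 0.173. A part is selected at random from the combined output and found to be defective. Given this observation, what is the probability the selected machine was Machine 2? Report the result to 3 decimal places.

Posterior probability ≈ 0.275

Tabulate prior·likelihood by source: [1] prior 0.24, lik 0.038, product 0.009120; [2] prior 0.29, lik 0.111, product 0.03219; [3] prior 0.12, lik 0.029, product 0.003480; [4] prior 0.12, lik 0.272, product 0.03264; [5] prior 0.23, lik 0.173, product 0.03979.
Normalizing constant = 0.11722; the posterior for Machine 2 is its product over the sum, 0.03219/0.11722 = 0.275.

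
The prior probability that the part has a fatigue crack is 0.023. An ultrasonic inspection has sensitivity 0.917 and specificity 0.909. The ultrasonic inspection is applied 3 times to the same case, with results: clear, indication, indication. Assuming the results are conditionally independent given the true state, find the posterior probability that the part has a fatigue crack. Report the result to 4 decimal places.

Posterior P(H) ≈ 0.1792

With H the event that the part has a fatigue crack, the joint likelihood of the observed sequence is P(data|H) = 0.083·0.917·0.917 = 0.069794 and P(data|¬H) = 0.909·0.091·0.091 = 0.0075274.
Bayes: P(H|data) = 0.023·0.069794 / (0.023·0.069794 + 0.977·0.0075274) = 0.0016053/0.0089596 = 0.1792.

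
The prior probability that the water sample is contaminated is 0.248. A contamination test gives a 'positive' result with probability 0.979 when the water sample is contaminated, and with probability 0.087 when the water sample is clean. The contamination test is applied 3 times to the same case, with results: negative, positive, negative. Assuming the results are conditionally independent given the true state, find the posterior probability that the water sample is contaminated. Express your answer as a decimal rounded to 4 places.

With H the event that the water sample is contaminated, the joint likelihood of the observed sequence is P(data|H) = 0.021·0.979·0.021 = 0.00043174 and P(data|¬H) = 0.913·0.087·0.913 = 0.072521.
Bayes: P(H|data) = 0.248·0.00043174 / (0.248·0.00043174 + 0.752·0.072521) = 0.00010707/0.054642 = 0.0020.

Posterior P(H) ≈ 0.0020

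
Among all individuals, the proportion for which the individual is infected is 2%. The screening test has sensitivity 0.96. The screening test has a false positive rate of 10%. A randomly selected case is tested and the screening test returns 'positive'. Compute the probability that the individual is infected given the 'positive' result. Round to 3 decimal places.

P(H | E) ≈ 0.164

Let H be the event that the individual is infected. P(H) = 0.02, so P(¬H) = 0.98. With E the 'positive' result, P(E|H) = 0.96 and P(E|¬H) = 0.1.
P(E) = 0.96·0.02 + 0.1·0.98 = 0.019200 + 0.098000 = 0.11720.
By Bayes' theorem, P(H|E) = 0.019200 / 0.11720 = 0.164.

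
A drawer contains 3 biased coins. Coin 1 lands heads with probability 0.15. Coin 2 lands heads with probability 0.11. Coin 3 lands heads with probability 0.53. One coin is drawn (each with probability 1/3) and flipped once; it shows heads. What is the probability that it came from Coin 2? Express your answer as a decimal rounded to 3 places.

P(heads|C1) = 0.15; P(heads|C2) = 0.11; P(heads|C3) = 0.53.
Prior × likelihood for each source: 0.333333·0.15=0.05000, 0.333333·0.11=0.03667, 0.333333·0.53=0.1767. Summing gives P(heads) = 0.26333.
P(Coin 2 | heads) = 0.03667 / 0.26333 = 0.139.

Posterior probability ≈ 0.139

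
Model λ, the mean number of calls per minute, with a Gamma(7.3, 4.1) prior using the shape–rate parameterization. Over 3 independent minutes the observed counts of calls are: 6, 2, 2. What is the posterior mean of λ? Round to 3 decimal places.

The Poisson likelihood adds the total count to the shape and the number of exposure periods to the rate. Here ∑xᵢ = 10 and n = 3, so shape 7.3→17.3 and rate 4.1→7.1.
Posterior mean = shape/rate = 17.3/7.1 = 2.437.

Posterior mean ≈ 2.437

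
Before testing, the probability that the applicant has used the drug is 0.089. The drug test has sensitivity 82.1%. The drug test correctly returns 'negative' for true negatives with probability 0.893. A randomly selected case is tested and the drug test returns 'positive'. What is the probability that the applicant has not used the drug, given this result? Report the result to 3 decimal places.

P(¬H | E) ≈ 0.572

Let H be the event that the applicant has used the drug. P(H) = 0.089, so P(¬H) = 0.911. With E the 'positive' result, P(E|H) = 0.821 and P(E|¬H) = 0.107.
P(E) = 0.821·0.089 + 0.107·0.911 = 0.073069 + 0.097477 = 0.17055.
By Bayes' theorem, P(H|E) = 0.073069 / 0.17055 = 0.428. Hence P(¬H|E) = 1 − 0.428 = 0.572.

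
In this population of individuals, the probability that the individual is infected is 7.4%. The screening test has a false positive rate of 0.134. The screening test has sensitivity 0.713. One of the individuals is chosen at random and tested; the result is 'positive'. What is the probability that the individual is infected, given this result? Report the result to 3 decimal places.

Write H for 'the individual is infected'. Prior odds H:¬H = 0.074/0.926 = 0.079914. For the 'positive' outcome, the likelihood ratio is 0.713/0.134 = 5.3209.
Posterior odds = 0.079914 × 5.3209 = 0.42521, so P(H|E) = 0.42521/(1+0.42521) = 0.298.

P(H | E) ≈ 0.298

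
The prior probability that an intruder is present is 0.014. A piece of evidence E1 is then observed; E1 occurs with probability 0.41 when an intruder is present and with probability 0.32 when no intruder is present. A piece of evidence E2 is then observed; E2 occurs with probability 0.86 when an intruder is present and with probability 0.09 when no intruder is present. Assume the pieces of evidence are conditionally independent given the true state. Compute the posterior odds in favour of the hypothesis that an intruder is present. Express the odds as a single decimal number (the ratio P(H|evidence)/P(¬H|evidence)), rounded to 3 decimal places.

Posterior odds ≈ 0.174

Prior odds = 0.014/(1−0.014) = 0.014199. In log-odds, ln(0.014199) = -4.2546.
Add log likelihood ratios: ln(1.2812) + ln(9.5556) = 2.5050.
Posterior log-odds = -1.7496, so posterior odds = exp(-1.7496) = 0.17384.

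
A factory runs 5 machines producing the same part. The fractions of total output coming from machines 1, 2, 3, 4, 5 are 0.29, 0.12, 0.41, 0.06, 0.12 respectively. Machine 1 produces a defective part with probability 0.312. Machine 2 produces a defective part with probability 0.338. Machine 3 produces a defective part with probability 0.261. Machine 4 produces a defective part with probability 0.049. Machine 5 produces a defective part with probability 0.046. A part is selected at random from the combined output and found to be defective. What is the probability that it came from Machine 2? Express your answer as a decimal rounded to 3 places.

Posterior probability ≈ 0.165

Tabulate prior·likelihood by source: [1] prior 0.29, lik 0.312, product 0.09048; [2] prior 0.12, lik 0.338, product 0.04056; [3] prior 0.41, lik 0.261, product 0.1070; [4] prior 0.06, lik 0.049, product 0.002940; [5] prior 0.12, lik 0.046, product 0.005520.
Normalizing constant = 0.24651; the posterior for Machine 2 is its product over the sum, 0.04056/0.24651 = 0.165.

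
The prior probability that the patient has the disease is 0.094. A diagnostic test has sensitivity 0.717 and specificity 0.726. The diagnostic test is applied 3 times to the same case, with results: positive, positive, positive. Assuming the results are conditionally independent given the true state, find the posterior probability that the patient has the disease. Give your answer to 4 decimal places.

Posterior P(H) ≈ 0.6502

Let H be the event that the patient has the disease; start with P(H) = 0.094. P('positive'|H) = 0.717, P('positive'|¬H) = 0.274.
Update on result 1 ('positive'): P(H) ← 0.717·0.0940 / (0.717·0.0940 + 0.274·0.9060) = 0.067398/0.31564 = 0.2135.
Update on result 2 ('positive'): P(H) ← 0.717·0.2135 / (0.717·0.2135 + 0.274·0.7865) = 0.15310/0.36859 = 0.4154.
Update on result 3 ('positive'): P(H) ← 0.717·0.4154 / (0.717·0.4154 + 0.274·0.5846) = 0.29781/0.45800 = 0.6502.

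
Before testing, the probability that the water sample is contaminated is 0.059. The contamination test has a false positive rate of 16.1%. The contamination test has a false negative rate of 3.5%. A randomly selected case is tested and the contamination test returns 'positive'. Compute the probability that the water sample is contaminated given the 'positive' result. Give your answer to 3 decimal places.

P(H | E) ≈ 0.273

Write H for 'the water sample is contaminated'. Prior odds H:¬H = 0.059/0.941 = 0.062699. For the 'positive' outcome, the likelihood ratio is 0.965/0.161 = 5.9938.
Posterior odds = 0.062699 × 5.9938 = 0.37581, so P(H|E) = 0.37581/(1+0.37581) = 0.273.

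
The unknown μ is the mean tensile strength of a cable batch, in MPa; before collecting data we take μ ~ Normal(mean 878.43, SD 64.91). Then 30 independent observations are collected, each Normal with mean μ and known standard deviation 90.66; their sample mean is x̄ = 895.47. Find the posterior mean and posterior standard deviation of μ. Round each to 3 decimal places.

With known σ, the Normal prior is conjugate. Weight on the data is w = (n/σ²)/(n/σ² + 1/τ₀²) = 0.00364997/(0.00364997+0.00023734) = 0.93894.
Posterior mean = w·x̄ + (1−w)·μ₀ = 0.93894·895.47 + 0.061056·878.43 = 894.430. Posterior variance = 1/(0.00364997+0.00023734) = 257.247, so SD = 16.039.

Posterior mean ≈ 894.430; posterior SD ≈ 16.039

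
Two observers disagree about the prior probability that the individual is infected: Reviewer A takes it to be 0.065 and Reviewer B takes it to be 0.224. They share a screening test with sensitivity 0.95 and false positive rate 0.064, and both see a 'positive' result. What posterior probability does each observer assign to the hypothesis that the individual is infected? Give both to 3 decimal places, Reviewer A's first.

Reviewer A: 0.508; Reviewer B: 0.811

The likelihood ratio for a 'positive' result is 0.95/0.064 = 14.844.
Reviewer A: prior odds 0.065/0.935 = 0.069519; posterior odds 1.0319; posterior probability 0.508.
Reviewer B: prior odds 0.224/0.776 = 0.28866; posterior odds 4.2848; posterior probability 0.811.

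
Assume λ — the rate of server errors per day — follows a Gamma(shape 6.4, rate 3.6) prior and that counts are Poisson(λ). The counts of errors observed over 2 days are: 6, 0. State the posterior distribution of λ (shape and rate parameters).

The Poisson likelihood adds the total count to the shape and the number of exposure periods to the rate. Here ∑xᵢ = 6 and n = 2, so shape 6.4→12.4 and rate 3.6→5.6.

Posterior: Gamma(shape=12.4, rate=5.6)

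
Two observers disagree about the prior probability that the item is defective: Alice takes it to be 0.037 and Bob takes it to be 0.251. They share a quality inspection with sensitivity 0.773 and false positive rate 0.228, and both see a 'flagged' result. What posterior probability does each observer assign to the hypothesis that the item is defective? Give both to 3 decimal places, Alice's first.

The likelihood ratio for a 'flagged' result is 0.773/0.228 = 3.3904.
Alice: prior odds 0.037/0.963 = 0.038422; posterior odds 0.13026; posterior probability 0.115.
Bob: prior odds 0.251/0.749 = 0.33511; posterior odds 1.1362; posterior probability 0.532.

Alice: 0.115; Bob: 0.532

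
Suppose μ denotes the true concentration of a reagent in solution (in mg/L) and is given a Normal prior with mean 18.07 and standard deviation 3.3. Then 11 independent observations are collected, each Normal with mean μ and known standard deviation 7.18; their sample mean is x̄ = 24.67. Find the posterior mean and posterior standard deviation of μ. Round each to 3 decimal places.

Posterior mean ≈ 22.684; posterior SD ≈ 1.810

With known σ, the Normal prior is conjugate. Weight on the data is w = (n/σ²)/(n/σ² + 1/τ₀²) = 0.213375/(0.213375+0.0918274) = 0.69913.
Posterior mean = w·x̄ + (1−w)·μ₀ = 0.69913·24.67 + 0.30087·18.07 = 22.684. Posterior variance = 1/(0.213375+0.0918274) = 3.27651, so SD = 1.810.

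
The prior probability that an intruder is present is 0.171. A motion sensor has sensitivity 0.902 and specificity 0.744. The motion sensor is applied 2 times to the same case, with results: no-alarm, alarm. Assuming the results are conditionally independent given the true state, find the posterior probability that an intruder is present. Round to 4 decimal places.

Let H be the event that an intruder is present; start with P(H) = 0.171. P('alarm'|H) = 0.902, P('alarm'|¬H) = 0.256.
Update on result 1 ('no-alarm'): P(H) ← 0.098·0.1710 / (0.098·0.1710 + 0.744·0.8290) = 0.016758/0.63353 = 0.0265.
Update on result 2 ('alarm'): P(H) ← 0.902·0.0265 / (0.902·0.0265 + 0.256·0.9735) = 0.023859/0.27309 = 0.0874.

Posterior P(H) ≈ 0.0874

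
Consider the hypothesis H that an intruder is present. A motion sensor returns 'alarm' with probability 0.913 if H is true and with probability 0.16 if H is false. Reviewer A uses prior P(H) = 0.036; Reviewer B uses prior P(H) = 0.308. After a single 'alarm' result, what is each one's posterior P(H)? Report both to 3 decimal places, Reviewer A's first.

P('+'|H) = 0.913, P('+'|¬H) = 0.16.
Reviewer A: numerator 0.913·0.036 = 0.032868; evidence = 0.032868+0.16·0.964 = 0.18711; posterior = 0.176.
Reviewer B: numerator 0.913·0.308 = 0.28120; evidence = 0.28120+0.16·0.692 = 0.39192; posterior = 0.717.

Reviewer A: 0.176; Reviewer B: 0.717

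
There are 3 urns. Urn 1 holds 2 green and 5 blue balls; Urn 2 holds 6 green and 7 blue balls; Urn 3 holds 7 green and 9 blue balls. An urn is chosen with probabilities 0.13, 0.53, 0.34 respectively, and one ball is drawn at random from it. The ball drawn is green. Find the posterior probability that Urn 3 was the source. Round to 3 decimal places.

Posterior probability ≈ 0.346

P(green|Urn 1) = 0.2857; P(green|Urn 2) = 0.4615; P(green|Urn 3) = 0.4375.
Prior × likelihood for each source: 0.13·0.2857=0.03714, 0.53·0.4615=0.2446, 0.34·0.4375=0.1488. Summing gives P(green) = 0.43051.
P(Urn 3 | green) = 0.1488 / 0.43051 = 0.346.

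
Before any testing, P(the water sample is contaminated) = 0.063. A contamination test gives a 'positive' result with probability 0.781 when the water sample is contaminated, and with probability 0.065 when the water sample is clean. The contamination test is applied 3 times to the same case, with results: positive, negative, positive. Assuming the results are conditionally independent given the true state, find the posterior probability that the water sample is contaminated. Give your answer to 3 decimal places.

Let H be the event that the water sample is contaminated; start with P(H) = 0.063. P('positive'|H) = 0.781, P('positive'|¬H) = 0.065.
Update on result 1 ('positive'): P(H) ← 0.781·0.0630 / (0.781·0.0630 + 0.065·0.9370) = 0.049203/0.11011 = 0.4469.
Update on result 2 ('negative'): P(H) ← 0.219·0.4469 / (0.219·0.4469 + 0.935·0.5531) = 0.097863/0.61505 = 0.1591.
Update on result 3 ('positive'): P(H) ← 0.781·0.1591 / (0.781·0.1591 + 0.065·0.8409) = 0.12427/0.17893 = 0.6945.

Posterior P(H) ≈ 0.695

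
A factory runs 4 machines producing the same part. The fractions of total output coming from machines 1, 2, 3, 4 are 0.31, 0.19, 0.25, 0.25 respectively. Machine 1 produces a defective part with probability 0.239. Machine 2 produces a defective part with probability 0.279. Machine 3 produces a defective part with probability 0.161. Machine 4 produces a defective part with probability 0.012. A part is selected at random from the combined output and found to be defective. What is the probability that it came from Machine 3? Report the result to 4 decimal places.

P(defective|M1) = 0.239; P(defective|M2) = 0.279; P(defective|M3) = 0.161; P(defective|M4) = 0.012.
Prior × likelihood for each source: 0.31·0.239=0.07409, 0.19·0.279=0.05301, 0.25·0.161=0.04025, 0.25·0.012=0.003000. Summing gives P(defective) = 0.17035.
P(Machine 3 | defective) = 0.04025 / 0.17035 = 0.2363.

Posterior probability ≈ 0.2363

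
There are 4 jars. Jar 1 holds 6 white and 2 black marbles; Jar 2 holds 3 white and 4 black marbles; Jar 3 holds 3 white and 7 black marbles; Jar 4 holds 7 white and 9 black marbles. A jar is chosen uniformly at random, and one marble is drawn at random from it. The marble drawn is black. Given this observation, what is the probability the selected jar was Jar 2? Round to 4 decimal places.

P(black|Jar 1) = 0.25; P(black|Jar 2) = 0.5714; P(black|Jar 3) = 0.7; P(black|Jar 4) = 0.5625.
Prior × likelihood for each source: 0.25·0.25=0.06250, 0.25·0.5714=0.1429, 0.25·0.7=0.1750, 0.25·0.5625=0.1406. Summing gives P(black) = 0.52098.
P(Jar 2 | black) = 0.1429 / 0.52098 = 0.2742.

Posterior probability ≈ 0.2742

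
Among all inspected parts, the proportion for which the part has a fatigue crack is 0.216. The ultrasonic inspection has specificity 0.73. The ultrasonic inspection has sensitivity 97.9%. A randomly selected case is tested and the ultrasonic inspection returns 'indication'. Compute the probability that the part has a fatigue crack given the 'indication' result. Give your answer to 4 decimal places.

P(H | E) ≈ 0.4997

Let H be the event that the part has a fatigue crack. P(H) = 0.216, so P(¬H) = 0.784. With E the 'indication' result, P(E|H) = 0.979 and P(E|¬H) = 0.27.
P(E) = 0.979·0.216 + 0.27·0.784 = 0.21146 + 0.21168 = 0.42314.
By Bayes' theorem, P(H|E) = 0.21146 / 0.42314 = 0.4997.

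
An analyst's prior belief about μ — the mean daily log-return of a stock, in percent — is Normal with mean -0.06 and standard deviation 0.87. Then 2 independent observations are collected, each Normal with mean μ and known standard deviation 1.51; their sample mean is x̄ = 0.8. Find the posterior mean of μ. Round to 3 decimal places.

With known σ, the Normal prior is conjugate. Weight on the data is w = (n/σ²)/(n/σ² + 1/τ₀²) = 0.877155/(0.877155+1.32118) = 0.39901.
Posterior mean = w·x̄ + (1−w)·μ₀ = 0.39901·0.8 + 0.60099·-0.06 = 0.283.

Posterior mean ≈ 0.283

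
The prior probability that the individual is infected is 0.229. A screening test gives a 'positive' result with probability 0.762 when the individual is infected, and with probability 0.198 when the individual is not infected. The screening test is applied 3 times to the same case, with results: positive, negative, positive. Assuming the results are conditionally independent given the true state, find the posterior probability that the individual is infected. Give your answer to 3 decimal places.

With H the event that the individual is infected, the joint likelihood of the observed sequence is P(data|H) = 0.762·0.238·0.762 = 0.13819 and P(data|¬H) = 0.198·0.802·0.198 = 0.031442.
Bayes: P(H|data) = 0.229·0.13819 / (0.229·0.13819 + 0.771·0.031442) = 0.031646/0.055888 = 0.5662.

Posterior P(H) ≈ 0.566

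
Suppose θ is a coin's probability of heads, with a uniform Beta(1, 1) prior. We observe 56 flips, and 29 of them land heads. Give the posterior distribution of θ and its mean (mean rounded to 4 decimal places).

Posterior: Beta(30, 28); mean ≈ 0.5172

The binomial likelihood is conjugate to the Beta prior: with 29 successes and 27 failures, the posterior is Beta(1+29, 1+27) = Beta(30, 28).
Posterior mean = α/(α+β) = 30/58 = 0.5172.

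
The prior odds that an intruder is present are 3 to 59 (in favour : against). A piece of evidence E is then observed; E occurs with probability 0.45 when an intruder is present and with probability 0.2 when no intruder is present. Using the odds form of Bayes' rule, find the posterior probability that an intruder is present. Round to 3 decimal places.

Prior odds = 3/59 = 0.050847. In log-odds, ln(0.050847) = -2.9789.
Add log likelihood ratio: ln(2.2500) = 0.81093.
Posterior log-odds = -2.1680, so posterior odds = exp(-2.1680) = 0.11441. Converting, P(H|E) = 0.11441/1.1144 = 0.103.

Posterior probability ≈ 0.103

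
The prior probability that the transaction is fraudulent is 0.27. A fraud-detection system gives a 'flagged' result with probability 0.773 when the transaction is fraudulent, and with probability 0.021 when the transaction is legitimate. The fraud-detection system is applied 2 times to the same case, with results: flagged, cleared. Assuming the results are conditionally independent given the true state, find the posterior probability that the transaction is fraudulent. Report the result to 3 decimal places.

With H the event that the transaction is fraudulent, the joint likelihood of the observed sequence is P(data|H) = 0.773·0.227 = 0.17547 and P(data|¬H) = 0.021·0.979 = 0.020559.
Bayes: P(H|data) = 0.27·0.17547 / (0.27·0.17547 + 0.73·0.020559) = 0.047377/0.062385 = 0.7594.

Posterior P(H) ≈ 0.759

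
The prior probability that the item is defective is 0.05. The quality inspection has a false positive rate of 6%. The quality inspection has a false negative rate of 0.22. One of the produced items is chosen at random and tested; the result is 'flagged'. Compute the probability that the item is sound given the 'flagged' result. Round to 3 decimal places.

P(¬H | E) ≈ 0.594

Let H be the event that the item is defective. P(H) = 0.05, so P(¬H) = 0.95. With E the 'flagged' result, P(E|H) = 0.78 and P(E|¬H) = 0.06.
P(E) = 0.78·0.05 + 0.06·0.95 = 0.039000 + 0.057000 = 0.096000.
By Bayes' theorem, P(H|E) = 0.039000 / 0.096000 = 0.406. Hence P(¬H|E) = 1 − 0.406 = 0.594.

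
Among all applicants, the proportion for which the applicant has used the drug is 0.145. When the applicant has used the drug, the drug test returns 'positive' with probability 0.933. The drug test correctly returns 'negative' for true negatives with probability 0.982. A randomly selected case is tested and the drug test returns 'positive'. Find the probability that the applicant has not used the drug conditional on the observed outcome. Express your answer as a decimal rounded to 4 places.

P(¬H | E) ≈ 0.1021

Let H be the event that the applicant has used the drug. P(H) = 0.145, so P(¬H) = 0.855. With E the 'positive' result, P(E|H) = 0.933 and P(E|¬H) = 0.018.
P(E) = 0.933·0.145 + 0.018·0.855 = 0.13528 + 0.015390 = 0.15067.
By Bayes' theorem, P(H|E) = 0.13528 / 0.15067 = 0.8979. Hence P(¬H|E) = 1 − 0.8979 = 0.1021.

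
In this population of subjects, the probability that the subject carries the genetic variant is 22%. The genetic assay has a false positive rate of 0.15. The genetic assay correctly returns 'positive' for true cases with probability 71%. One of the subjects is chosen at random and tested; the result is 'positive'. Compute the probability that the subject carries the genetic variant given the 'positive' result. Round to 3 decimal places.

Let H be the event that the subject carries the genetic variant. P(H) = 0.22, so P(¬H) = 0.78. With E the 'positive' result, P(E|H) = 0.71 and P(E|¬H) = 0.15.
P(E) = 0.71·0.22 + 0.15·0.78 = 0.15620 + 0.11700 = 0.27320.
By Bayes' theorem, P(H|E) = 0.15620 / 0.27320 = 0.572.

P(H | E) ≈ 0.572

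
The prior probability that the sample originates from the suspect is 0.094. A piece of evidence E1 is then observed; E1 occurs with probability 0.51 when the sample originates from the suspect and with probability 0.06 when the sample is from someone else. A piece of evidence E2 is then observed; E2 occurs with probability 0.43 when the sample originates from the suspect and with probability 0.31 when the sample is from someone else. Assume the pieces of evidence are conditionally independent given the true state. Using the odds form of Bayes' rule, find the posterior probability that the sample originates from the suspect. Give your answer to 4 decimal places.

Prior odds = 0.094/(1−0.094) = 0.10375. In log-odds, ln(0.10375) = -2.2657.
Add log likelihood ratios: ln(8.5000) + ln(1.3871) = 2.4673.
Posterior log-odds = 0.20153, so posterior odds = exp(0.20153) = 1.2233. Converting, P(H|E) = 1.2233/2.2233 = 0.5502.

Posterior probability ≈ 0.5502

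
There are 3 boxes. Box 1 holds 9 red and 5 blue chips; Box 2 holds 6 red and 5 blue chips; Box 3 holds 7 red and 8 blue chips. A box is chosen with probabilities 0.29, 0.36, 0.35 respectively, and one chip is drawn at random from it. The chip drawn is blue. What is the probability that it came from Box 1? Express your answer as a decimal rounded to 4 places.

Posterior probability ≈ 0.2282

Tabulate prior·likelihood by source: [1] prior 0.29, lik 0.3571, product 0.1036; [2] prior 0.36, lik 0.4545, product 0.1636; [3] prior 0.35, lik 0.5333, product 0.1867.
Normalizing constant = 0.45387; the posterior for Box 1 is its product over the sum, 0.1036/0.45387 = 0.2282.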